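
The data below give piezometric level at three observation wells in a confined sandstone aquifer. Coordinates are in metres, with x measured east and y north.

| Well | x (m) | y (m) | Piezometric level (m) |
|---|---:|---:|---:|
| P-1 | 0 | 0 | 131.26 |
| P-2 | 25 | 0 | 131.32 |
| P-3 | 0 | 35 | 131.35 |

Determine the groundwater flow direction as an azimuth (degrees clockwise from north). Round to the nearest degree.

∂h/∂x = (131.32 − 131.26) / (25 − 0) = +0.002400
∂h/∂y = (131.35 − 131.26) / (35 − 0) = +0.002571
Flow direction (−∇h) has components (-0.002400 E, -0.002571 N).
Azimuth = atan2(E, N) = atan2(-0.002400, -0.002571) = 223.0° ≈ 223°.

223°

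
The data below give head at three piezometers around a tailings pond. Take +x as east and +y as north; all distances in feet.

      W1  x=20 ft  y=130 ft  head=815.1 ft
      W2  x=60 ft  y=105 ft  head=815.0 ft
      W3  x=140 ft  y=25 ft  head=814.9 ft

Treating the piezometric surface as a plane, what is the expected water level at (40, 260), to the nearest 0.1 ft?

Differences from W1: to W2 (Δx, Δy, Δh) = (40, -25, -0.1); to W3 = (120, -105, -0.2).
Determinant of the coordinate differences = 40·(-105) − 120·(-25) = -1200.
∂h/∂x = [(-0.1)·(-105) − (-0.2)·(-25)] / -1200 = -0.004583
∂h/∂y = [40·(-0.2) − 120·(-0.1)] / -1200 = -0.003333
h(40, 260) = 815.1 + (-0.004583)·(20) + (-0.003333)·(130) = 815.1 -0.092 -0.433 = 814.575 ft.

814.6 ft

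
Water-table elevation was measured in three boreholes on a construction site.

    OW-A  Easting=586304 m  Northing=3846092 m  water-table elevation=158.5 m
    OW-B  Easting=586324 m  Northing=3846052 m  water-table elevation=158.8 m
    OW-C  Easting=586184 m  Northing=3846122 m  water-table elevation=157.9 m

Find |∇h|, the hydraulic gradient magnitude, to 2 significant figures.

0.0067

With h = a·x + b·y + c and OW-A as origin, the differences give:
  20·a + (-40)·b = +0.3
  (-120)·a + 30·b = -0.6
Eliminate b (×30 and ×(-40), subtract): -4200·a = -15.00 → a = ∂h/∂x = +0.003571
Back-substitute: b = ∂h/∂y = -0.005714.
|∇h| = √(0.003571² + -0.005714²) = 0.006738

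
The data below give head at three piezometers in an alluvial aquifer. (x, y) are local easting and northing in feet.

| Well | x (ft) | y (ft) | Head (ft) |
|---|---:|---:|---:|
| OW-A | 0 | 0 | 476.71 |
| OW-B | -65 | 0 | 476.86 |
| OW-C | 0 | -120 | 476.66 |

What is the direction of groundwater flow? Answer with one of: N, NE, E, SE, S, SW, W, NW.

∂h/∂x = (476.86 − 476.71) / (-65 − 0) = -0.002308
∂h/∂y = (476.66 − 476.71) / (-120 − 0) = +0.0004167
Flow = −∇h = (+0.002308 east, -0.0004167 north), which points east.

E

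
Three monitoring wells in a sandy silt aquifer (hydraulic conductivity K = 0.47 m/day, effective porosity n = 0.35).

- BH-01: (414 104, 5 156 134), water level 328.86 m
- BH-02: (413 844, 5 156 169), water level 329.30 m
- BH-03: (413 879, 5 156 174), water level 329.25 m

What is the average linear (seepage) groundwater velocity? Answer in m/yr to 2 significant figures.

0.90 m/yr

With h = a·x + b·y + c and BH-01 as origin, the differences give:
  (-260)·a + 35·b = +0.44
  (-225)·a + 40·b = +0.39
Eliminate b (×40 and ×35, subtract): -2525·a = 3.950 → a = ∂h/∂x = -0.001564
Back-substitute: b = ∂h/∂y = +0.0009505.
|∇h| = √(-0.001564² + 0.0009505²) = 0.00183
Seepage velocity v = K·i/n = 0.47 × 0.00183 / 0.35 = 0.002457 m/day = 0.8974 m/yr.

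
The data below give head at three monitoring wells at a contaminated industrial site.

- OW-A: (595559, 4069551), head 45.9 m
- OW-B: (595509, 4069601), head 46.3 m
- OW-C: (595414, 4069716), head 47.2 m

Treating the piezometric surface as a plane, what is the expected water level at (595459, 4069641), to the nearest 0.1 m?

46.6 m

With h = a·x + b·y + c and OW-A as origin, the differences give:
  (-50)·a + 50·b = +0.4
  (-145)·a + 165·b = +1.3
Eliminate b (×165 and ×50, subtract): -1000·a = 1.00 → a = ∂h/∂x = -0.0010000
Back-substitute: b = ∂h/∂y = +0.007000.
h(595459, 4069641) = 45.9 + (-0.0010000)·(-100) + (+0.007000)·(90) = 45.9 +0.100 +0.630 = 46.630 m.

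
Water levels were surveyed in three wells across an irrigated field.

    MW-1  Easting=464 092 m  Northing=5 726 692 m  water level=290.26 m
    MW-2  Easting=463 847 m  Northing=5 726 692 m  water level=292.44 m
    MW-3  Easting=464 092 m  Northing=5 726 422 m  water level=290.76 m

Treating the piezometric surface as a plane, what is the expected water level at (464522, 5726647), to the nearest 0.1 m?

∂h/∂x = (292.44 − 290.26) / (463847 − 464092) = -0.008898
∂h/∂y = (290.76 − 290.26) / (5726422 − 5726692) = -0.001852
h(464522, 5726647) = 290.26 + (-0.008898)·(430) + (-0.001852)·(-45) = 290.26 -3.826 +0.083 = 286.517 m.

286.5 m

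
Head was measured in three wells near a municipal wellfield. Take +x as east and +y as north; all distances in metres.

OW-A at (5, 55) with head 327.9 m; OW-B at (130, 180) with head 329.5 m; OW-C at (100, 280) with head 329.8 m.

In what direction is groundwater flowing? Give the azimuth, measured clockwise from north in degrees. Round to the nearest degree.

With h = a·x + b·y + c and OW-A as origin, the differences give:
  125·a + 125·b = +1.6
  95·a + 225·b = +1.9
Eliminate b (×225 and ×125, subtract): 16250·a = 122.50 → a = ∂h/∂x = +0.007538
Back-substitute: b = ∂h/∂y = +0.005262.
Flow direction (−∇h) has components (-0.007538 E, -0.005262 N).
Azimuth = atan2(E, N) = atan2(-0.007538, -0.005262) = 235.1° ≈ 235°.

235°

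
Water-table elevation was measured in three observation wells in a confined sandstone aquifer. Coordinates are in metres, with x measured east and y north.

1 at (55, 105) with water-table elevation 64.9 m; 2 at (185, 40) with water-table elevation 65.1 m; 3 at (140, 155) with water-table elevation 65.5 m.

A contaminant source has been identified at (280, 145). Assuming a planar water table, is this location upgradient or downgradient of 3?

upgradient

Taking 1 as reference: 2−1 = (130, -65, +0.2); 3−1 = (85, 50, +0.6).
Determinant of the coordinate differences = 130·50 − 85·(-65) = 12025.
∂h/∂x = [(+0.2)·50 − (+0.6)·(-65)] / 12025 = +0.004075
∂h/∂y = [130·(+0.6) − 85·(+0.2)] / 12025 = +0.005073
Head at (280, 145) = 64.9 + (+0.004075)·(225) + (+0.005073)·(40) = 66.02 m.
That is higher than the 65.5 m at 3, so the point is upgradient.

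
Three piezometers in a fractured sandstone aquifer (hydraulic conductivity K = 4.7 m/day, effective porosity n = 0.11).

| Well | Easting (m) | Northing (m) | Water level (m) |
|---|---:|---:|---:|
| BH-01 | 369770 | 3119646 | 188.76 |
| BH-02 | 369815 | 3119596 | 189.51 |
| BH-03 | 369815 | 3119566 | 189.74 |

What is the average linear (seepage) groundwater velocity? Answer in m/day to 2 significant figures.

With h = a·x + b·y + c and BH-01 as origin, the differences give:
  45·a + (-50)·b = +0.75
  45·a + (-80)·b = +0.98
Eliminate b (×(-80) and ×(-50), subtract): -1350·a = -11.000 → a = ∂h/∂x = +0.008148
Back-substitute: b = ∂h/∂y = -0.007667.
|∇h| = √(0.008148² + -0.007667²) = 0.01119
Seepage velocity v = K·i/n = 4.7 × 0.01119 / 0.11 = 0.4781 m/day.

0.48 m/day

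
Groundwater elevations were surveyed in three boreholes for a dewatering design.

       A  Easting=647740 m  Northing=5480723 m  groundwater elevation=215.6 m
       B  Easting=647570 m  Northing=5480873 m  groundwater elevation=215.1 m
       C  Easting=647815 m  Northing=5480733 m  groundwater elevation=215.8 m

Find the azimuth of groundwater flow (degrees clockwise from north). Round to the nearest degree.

276°

Differences from A: to B (Δx, Δy, Δh) = (-170, 150, -0.5); to C = (75, 10, +0.2).
Determinant of the coordinate differences = (-170)·10 − 75·150 = -12950.
∂h/∂x = [(-0.5)·10 − (+0.2)·150] / -12950 = +0.002703
∂h/∂y = [(-170)·(+0.2) − 75·(-0.5)] / -12950 = -0.0002703
Flow direction (−∇h) has components (-0.002703 E, +0.0002703 N).
Azimuth = atan2(E, N) = atan2(-0.002703, +0.0002703) = 275.7° ≈ 276°.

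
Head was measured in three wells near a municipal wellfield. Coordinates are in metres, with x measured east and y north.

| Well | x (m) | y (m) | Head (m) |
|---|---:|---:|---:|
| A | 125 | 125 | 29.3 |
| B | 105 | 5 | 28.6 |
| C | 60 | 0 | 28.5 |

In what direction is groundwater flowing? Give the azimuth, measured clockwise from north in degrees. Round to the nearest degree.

Taking A as reference: B−A = (-20, -120, -0.7); C−A = (-65, -125, -0.8).
Solve a·Δx + b·Δy = Δh: det = (-20)·(-125) − (-65)·(-120) = -5300.
∂h/∂x = [(-0.7)·(-125) − (-0.8)·(-120)] / -5300 = +0.001604
∂h/∂y = [(-20)·(-0.8) − (-65)·(-0.7)] / -5300 = +0.005566
Flow direction (−∇h) has components (-0.001604 E, -0.005566 N).
Azimuth = atan2(E, N) = atan2(-0.001604, -0.005566) = 196.1° ≈ 196°.

196°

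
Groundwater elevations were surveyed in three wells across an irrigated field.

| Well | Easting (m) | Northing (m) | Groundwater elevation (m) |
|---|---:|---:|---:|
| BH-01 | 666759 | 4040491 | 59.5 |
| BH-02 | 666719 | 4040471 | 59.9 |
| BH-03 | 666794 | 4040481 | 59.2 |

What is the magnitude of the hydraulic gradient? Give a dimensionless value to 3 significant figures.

Three-point gradient (reference BH-01): Δ to BH-02 = (-40, -20, +0.4), Δ to BH-03 = (35, -10, -0.3).
∂h/∂x = -0.009091, ∂h/∂y = -0.001818 (det = 1100).
|∇h| = √(-0.009091² + -0.001818²) = 0.009271

0.00927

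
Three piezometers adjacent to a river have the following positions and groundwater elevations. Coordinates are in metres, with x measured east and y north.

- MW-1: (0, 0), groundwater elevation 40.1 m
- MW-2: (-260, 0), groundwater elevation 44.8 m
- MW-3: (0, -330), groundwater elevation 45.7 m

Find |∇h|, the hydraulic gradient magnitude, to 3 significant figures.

0.0248

∂h/∂x = (44.8 − 40.1) / (-260 − 0) = -0.01808
∂h/∂y = (45.7 − 40.1) / (-330 − 0) = -0.01697
|∇h| = √(-0.01808² + -0.01697²) = 0.0248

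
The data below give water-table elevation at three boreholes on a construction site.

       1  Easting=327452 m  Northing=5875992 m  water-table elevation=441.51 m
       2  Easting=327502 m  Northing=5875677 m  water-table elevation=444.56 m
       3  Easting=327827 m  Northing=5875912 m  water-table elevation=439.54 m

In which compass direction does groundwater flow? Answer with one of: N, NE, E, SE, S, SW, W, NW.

Differences from 1: to 2 (Δx, Δy, Δh) = (50, -315, +3.05); to 3 = (375, -80, -1.97).
Determinant of the coordinate differences = 50·(-80) − 375·(-315) = 114125.
∂h/∂x = [(+3.05)·(-80) − (-1.97)·(-315)] / 114125 = -0.007575
∂h/∂y = [50·(-1.97) − 375·(+3.05)] / 114125 = -0.01088
Flow = −∇h = (+0.007575 east, +0.01088 north), which points northeast.

NE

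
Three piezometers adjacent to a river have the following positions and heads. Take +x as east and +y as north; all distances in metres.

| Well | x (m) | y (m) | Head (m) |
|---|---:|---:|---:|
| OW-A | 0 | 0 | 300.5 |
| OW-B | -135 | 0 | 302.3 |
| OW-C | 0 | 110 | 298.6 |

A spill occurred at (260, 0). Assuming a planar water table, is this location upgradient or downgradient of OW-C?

∂h/∂x = (302.3 − 300.5) / (-135 − 0) = -0.01333
∂h/∂y = (298.6 − 300.5) / (110 − 0) = -0.01727
Head at (260, 0) = 300.5 + (-0.01333)·(260) + (-0.01727)·(0) = 297.03 m.
That is lower than the 298.6 m at OW-C, so the point is downgradient.

downgradient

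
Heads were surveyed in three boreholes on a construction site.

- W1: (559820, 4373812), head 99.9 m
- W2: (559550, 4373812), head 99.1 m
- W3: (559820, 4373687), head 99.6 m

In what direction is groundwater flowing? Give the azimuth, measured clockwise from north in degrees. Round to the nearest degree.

231°

∂h/∂x = (99.1 − 99.9) / (559550 − 559820) = +0.002963
∂h/∂y = (99.6 − 99.9) / (4373687 − 4373812) = +0.002400
Flow direction (−∇h) has components (-0.002963 E, -0.002400 N).
Azimuth = atan2(E, N) = atan2(-0.002963, -0.002400) = 231.0° ≈ 231°.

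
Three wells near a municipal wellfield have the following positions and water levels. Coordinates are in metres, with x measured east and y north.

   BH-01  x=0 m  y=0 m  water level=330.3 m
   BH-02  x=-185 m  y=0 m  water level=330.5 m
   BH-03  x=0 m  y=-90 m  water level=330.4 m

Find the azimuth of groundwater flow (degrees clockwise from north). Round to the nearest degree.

∂h/∂x = (330.5 − 330.3) / (-185 − 0) = -0.001081
∂h/∂y = (330.4 − 330.3) / (-90 − 0) = -0.001111
Flow direction (−∇h) has components (+0.001081 E, +0.001111 N).
Azimuth = atan2(E, N) = atan2(+0.001081, +0.001111) = 44.2° ≈ 044°.

044°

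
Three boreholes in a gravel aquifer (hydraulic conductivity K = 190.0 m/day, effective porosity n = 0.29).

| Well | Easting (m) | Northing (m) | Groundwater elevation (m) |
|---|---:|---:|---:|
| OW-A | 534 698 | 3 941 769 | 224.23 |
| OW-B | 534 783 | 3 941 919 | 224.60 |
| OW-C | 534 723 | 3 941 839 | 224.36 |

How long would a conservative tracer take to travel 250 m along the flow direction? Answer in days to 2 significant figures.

130 days

Differences from OW-A: to OW-B (Δx, Δy, Δh) = (85, 150, +0.37); to OW-C = (25, 70, +0.13).
Solve a·Δx + b·Δy = Δh: det = 85·70 − 25·150 = 2200.
∂h/∂x = [(+0.37)·70 − (+0.13)·150] / 2200 = +0.002909
∂h/∂y = [85·(+0.13) − 25·(+0.37)] / 2200 = +0.0008182
|∇h| = √(0.002909² + 0.0008182²) = 0.003022
Seepage velocity v = K·i/n = 190.0 × 0.003022 / 0.29 = 1.98 m/day.
t = 250 / 1.98 = 126.3 days.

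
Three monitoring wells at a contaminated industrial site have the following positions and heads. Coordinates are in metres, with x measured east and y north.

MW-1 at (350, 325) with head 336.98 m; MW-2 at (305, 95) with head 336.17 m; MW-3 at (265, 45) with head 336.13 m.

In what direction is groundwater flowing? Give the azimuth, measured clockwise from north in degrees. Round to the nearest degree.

134°

Taking MW-1 as reference: MW-2−MW-1 = (-45, -230, -0.81); MW-3−MW-1 = (-85, -280, -0.85).
Determinant of the coordinate differences = (-45)·(-280) − (-85)·(-230) = -6950.
∂h/∂x = [(-0.81)·(-280) − (-0.85)·(-230)] / -6950 = -0.004504
∂h/∂y = [(-45)·(-0.85) − (-85)·(-0.81)] / -6950 = +0.004403
Flow direction (−∇h) has components (+0.004504 E, -0.004403 N).
Azimuth = atan2(E, N) = atan2(+0.004504, -0.004403) = 134.4° ≈ 134°.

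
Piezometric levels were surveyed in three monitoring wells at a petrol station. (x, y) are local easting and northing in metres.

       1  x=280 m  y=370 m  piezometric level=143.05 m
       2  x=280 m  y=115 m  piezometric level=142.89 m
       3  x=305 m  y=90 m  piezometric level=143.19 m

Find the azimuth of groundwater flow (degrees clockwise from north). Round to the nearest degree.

With h = a·x + b·y + c and 1 as origin, the differences give:
  0·a + (-255)·b = -0.16
  25·a + (-280)·b = +0.14
Eliminate b (×(-280) and ×(-255), subtract): 6375·a = 80.500 → a = ∂h/∂x = +0.01263
Back-substitute: b = ∂h/∂y = +0.0006275.
Flow direction (−∇h) has components (-0.01263 E, -0.0006275 N).
Azimuth = atan2(E, N) = atan2(-0.01263, -0.0006275) = 267.2° ≈ 267°.

267°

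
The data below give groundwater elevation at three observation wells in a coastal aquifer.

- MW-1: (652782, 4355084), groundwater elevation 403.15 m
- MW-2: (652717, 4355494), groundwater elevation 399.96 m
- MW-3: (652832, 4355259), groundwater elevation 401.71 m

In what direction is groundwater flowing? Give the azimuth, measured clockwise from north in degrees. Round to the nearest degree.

007°

Three-point gradient (reference MW-1): Δ to MW-2 = (-65, 410, -3.19), Δ to MW-3 = (50, 175, -1.44).
∂h/∂x = -0.001009, ∂h/∂y = -0.007940 (det = -31875).
Flow direction (−∇h) has components (+0.001009 E, +0.007940 N).
Azimuth = atan2(E, N) = atan2(+0.001009, +0.007940) = 7.2° ≈ 007°.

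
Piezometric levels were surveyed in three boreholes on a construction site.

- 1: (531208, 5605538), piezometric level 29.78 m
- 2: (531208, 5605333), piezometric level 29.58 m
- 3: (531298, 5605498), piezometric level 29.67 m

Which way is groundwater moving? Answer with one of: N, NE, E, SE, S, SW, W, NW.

Taking 1 as reference: 2−1 = (0, -205, -0.20); 3−1 = (90, -40, -0.11).
Determinant of the coordinate differences = 0·(-40) − 90·(-205) = 18450.
∂h/∂x = [(-0.20)·(-40) − (-0.11)·(-205)] / 18450 = -0.0007886
∂h/∂y = [0·(-0.11) − 90·(-0.20)] / 18450 = +0.0009756
Flow = −∇h = (+0.0007886 east, -0.0009756 north), which points southeast.

SE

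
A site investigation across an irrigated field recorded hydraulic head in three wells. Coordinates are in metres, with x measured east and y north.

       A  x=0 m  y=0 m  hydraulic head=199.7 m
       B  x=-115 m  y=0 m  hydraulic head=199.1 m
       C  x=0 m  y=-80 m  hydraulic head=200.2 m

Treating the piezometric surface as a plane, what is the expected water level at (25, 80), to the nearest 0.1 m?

199.3 m

∂h/∂x = (199.1 − 199.7) / (-115 − 0) = +0.005217
∂h/∂y = (200.2 − 199.7) / (-80 − 0) = -0.006250
h(25, 80) = 199.7 + (+0.005217)·(25) + (-0.006250)·(80) = 199.7 +0.130 -0.500 = 199.330 m.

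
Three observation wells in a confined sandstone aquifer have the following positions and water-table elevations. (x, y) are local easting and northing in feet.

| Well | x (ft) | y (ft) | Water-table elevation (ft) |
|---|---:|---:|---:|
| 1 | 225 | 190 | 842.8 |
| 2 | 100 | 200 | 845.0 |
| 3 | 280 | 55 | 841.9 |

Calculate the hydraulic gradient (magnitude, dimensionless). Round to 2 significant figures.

0.018

Differences from 1: to 2 (Δx, Δy, Δh) = (-125, 10, +2.2); to 3 = (55, -135, -0.9).
Solve a·Δx + b·Δy = Δh: det = (-125)·(-135) − 55·10 = 16325.
∂h/∂x = [(+2.2)·(-135) − (-0.9)·10] / 16325 = -0.01764
∂h/∂y = [(-125)·(-0.9) − 55·(+2.2)] / 16325 = -0.0005207
|∇h| = √(-0.01764² + -0.0005207²) = 0.01765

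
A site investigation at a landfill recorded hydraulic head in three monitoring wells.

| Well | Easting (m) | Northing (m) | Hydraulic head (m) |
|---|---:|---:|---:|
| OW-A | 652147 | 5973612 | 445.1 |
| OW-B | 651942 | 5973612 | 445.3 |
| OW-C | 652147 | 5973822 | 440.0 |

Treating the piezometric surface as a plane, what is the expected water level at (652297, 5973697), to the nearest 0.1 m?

∂h/∂x = (445.3 − 445.1) / (651942 − 652147) = -0.0009756
∂h/∂y = (440.0 − 445.1) / (5973822 − 5973612) = -0.02429
h(652297, 5973697) = 445.1 + (-0.0009756)·(150) + (-0.02429)·(85) = 445.1 -0.146 -2.064 = 442.889 m.

442.9 m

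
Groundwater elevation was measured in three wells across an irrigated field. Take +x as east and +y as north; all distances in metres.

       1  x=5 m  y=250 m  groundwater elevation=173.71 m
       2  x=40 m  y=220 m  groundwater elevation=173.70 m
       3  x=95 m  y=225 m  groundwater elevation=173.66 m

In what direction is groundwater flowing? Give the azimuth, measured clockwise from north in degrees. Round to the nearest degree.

056°

With h = a·x + b·y + c and 1 as origin, the differences give:
  35·a + (-30)·b = -0.01
  90·a + (-25)·b = -0.05
Eliminate b (×(-25) and ×(-30), subtract): 1825·a = -1.250 → a = ∂h/∂x = -0.0006849
Back-substitute: b = ∂h/∂y = -0.0004658.
Flow direction (−∇h) has components (+0.0006849 E, +0.0004658 N).
Azimuth = atan2(E, N) = atan2(+0.0006849, +0.0004658) = 55.8° ≈ 056°.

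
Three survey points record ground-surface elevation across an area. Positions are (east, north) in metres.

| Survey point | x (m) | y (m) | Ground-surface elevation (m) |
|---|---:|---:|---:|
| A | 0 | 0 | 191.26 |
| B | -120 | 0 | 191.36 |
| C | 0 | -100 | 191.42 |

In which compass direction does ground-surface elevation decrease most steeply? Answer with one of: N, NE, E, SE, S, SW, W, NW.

∂z/∂x = (191.36 − 191.26) / (-120 − 0) = -0.0008333
∂z/∂y = (191.42 − 191.26) / (-100 − 0) = -0.001600
Steepest decrease is along −∇f = (+0.0008333 E, +0.001600 N) → northeast.

NE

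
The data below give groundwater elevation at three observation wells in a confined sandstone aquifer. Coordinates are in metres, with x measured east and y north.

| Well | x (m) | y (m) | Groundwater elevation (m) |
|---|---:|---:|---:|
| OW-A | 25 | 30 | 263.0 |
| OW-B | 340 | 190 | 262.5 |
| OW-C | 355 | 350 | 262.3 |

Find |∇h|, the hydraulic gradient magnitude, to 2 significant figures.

0.0015

Differences from OW-A: to OW-B (Δx, Δy, Δh) = (315, 160, -0.5); to OW-C = (330, 320, -0.7).
Determinant of the coordinate differences = 315·320 − 330·160 = 48000.
∂h/∂x = [(-0.5)·320 − (-0.7)·160] / 48000 = -0.001000
∂h/∂y = [315·(-0.7) − 330·(-0.5)] / 48000 = -0.001156
|∇h| = √(-0.001000² + -0.001156²) = 0.001529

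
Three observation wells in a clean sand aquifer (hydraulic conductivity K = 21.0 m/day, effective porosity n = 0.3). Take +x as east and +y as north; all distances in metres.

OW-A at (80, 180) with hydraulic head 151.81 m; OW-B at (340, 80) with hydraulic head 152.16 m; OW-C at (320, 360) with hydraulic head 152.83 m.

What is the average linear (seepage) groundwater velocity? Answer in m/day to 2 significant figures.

0.24 m/day

With h = a·x + b·y + c and OW-A as origin, the differences give:
  260·a + (-100)·b = +0.35
  240·a + 180·b = +1.02
Eliminate b (×180 and ×(-100), subtract): 70800·a = 165.000 → a = ∂h/∂x = +0.002331
Back-substitute: b = ∂h/∂y = +0.002559.
|∇h| = √(0.002331² + 0.002559²) = 0.003462
Seepage velocity v = K·i/n = 21.0 × 0.003462 / 0.3 = 0.2423 m/day.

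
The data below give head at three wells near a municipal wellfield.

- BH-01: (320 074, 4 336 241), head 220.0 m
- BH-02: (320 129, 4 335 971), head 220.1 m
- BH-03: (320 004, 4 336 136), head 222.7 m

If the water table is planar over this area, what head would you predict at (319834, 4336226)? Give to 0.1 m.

Differences from BH-01: to BH-02 (Δx, Δy, Δh) = (55, -270, +0.1); to BH-03 = (-70, -105, +2.7).
Determinant of the coordinate differences = 55·(-105) − (-70)·(-270) = -24675.
∂h/∂x = [(+0.1)·(-105) − (+2.7)·(-270)] / -24675 = -0.02912
∂h/∂y = [55·(+2.7) − (-70)·(+0.1)] / -24675 = -0.006302
h(319834, 4336226) = 220.0 + (-0.02912)·(-240) + (-0.006302)·(-15) = 220.0 +6.988 +0.095 = 227.083 m.

227.1 m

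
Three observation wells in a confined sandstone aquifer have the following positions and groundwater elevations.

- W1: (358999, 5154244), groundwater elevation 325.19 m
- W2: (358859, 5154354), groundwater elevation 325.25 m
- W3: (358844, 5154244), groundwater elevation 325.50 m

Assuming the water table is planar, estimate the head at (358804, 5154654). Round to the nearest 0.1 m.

324.8 m

With h = a·x + b·y + c and W1 as origin, the differences give:
  (-140)·a + 110·b = +0.06
  (-155)·a + 0·b = +0.31
Eliminate b (×0 and ×110, subtract): 17050·a = -34.100 → a = ∂h/∂x = -0.002000
Back-substitute: b = ∂h/∂y = -0.002000.
h(358804, 5154654) = 325.19 + (-0.002000)·(-195) + (-0.002000)·(410) = 325.19 +0.390 -0.820 = 324.760 m.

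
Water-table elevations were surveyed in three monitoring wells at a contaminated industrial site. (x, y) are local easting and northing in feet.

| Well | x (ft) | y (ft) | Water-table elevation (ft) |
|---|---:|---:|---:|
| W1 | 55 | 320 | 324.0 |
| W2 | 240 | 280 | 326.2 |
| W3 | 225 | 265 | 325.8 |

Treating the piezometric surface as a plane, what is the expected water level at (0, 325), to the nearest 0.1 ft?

Differences from W1: to W2 (Δx, Δy, Δh) = (185, -40, +2.2); to W3 = (170, -55, +1.8).
Determinant of the coordinate differences = 185·(-55) − 170·(-40) = -3375.
∂h/∂x = [(+2.2)·(-55) − (+1.8)·(-40)] / -3375 = +0.01452
∂h/∂y = [185·(+1.8) − 170·(+2.2)] / -3375 = +0.01215
h(0, 325) = 324.0 + (+0.01452)·(-55) + (+0.01215)·(5) = 324.0 -0.799 +0.061 = 323.262 ft.

323.3 ft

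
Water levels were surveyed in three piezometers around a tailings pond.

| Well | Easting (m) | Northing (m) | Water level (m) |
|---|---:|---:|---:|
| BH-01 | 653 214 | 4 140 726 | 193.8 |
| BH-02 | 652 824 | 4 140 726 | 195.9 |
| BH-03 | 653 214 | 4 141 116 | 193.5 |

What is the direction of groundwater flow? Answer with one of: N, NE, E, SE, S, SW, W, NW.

∂h/∂x = (195.9 − 193.8) / (652824 − 653214) = -0.005385
∂h/∂y = (193.5 − 193.8) / (4141116 − 4140726) = -0.0007692
Flow = −∇h = (+0.005385 east, +0.0007692 north), which points east.

E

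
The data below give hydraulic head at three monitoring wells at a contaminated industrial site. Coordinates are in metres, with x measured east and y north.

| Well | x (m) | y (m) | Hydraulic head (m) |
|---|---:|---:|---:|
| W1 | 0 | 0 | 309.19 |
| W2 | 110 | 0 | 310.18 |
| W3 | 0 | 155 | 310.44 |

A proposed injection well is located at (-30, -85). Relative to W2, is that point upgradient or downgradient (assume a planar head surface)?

downgradient

∂h/∂x = (310.18 − 309.19) / (110 − 0) = +0.009000
∂h/∂y = (310.44 − 309.19) / (155 − 0) = +0.008065
Head at (-30, -85) = 309.19 + (+0.009000)·(-30) + (+0.008065)·(-85) = 308.23 m.
That is lower than the 310.18 m at W2, so the point is downgradient.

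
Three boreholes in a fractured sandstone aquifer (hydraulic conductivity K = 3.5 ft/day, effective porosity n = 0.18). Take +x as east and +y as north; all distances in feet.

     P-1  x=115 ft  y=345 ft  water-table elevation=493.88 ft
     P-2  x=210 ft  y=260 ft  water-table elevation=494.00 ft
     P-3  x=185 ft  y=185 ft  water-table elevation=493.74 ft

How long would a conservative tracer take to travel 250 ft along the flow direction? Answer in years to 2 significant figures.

Three-point gradient (reference P-1): Δ to P-2 = (95, -85, +0.12), Δ to P-3 = (70, -160, -0.14).
∂h/∂x = +0.003362, ∂h/∂y = +0.002346 (det = -9250).
|∇h| = √(0.003362² + 0.002346²) = 0.0041
Seepage velocity v = K·i/n = 3.5 × 0.0041 / 0.18 = 0.07972 ft/day.
t = 250 / 0.07972 = 3136 days = 8.59 years.

8.6 years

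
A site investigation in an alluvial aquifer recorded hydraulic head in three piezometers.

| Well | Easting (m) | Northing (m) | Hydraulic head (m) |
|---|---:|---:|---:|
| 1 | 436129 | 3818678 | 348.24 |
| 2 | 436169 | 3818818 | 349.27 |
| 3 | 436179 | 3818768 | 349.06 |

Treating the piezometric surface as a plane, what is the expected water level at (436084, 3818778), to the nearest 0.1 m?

348.5 m

Three-point gradient (reference 1): Δ to 2 = (40, 140, +1.03), Δ to 3 = (50, 90, +0.82).
∂h/∂x = +0.006500, ∂h/∂y = +0.005500 (det = -3400).
h(436084, 3818778) = 348.24 + (+0.006500)·(-45) + (+0.005500)·(100) = 348.24 -0.293 +0.550 = 348.497 m.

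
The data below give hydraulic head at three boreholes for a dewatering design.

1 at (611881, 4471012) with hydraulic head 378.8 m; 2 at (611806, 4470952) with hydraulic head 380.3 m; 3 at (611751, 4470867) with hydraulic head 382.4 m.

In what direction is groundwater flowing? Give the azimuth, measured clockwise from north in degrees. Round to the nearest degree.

001°

With h = a·x + b·y + c and 1 as origin, the differences give:
  (-75)·a + (-60)·b = +1.5
  (-130)·a + (-145)·b = +3.6
Eliminate b (×(-145) and ×(-60), subtract): 3075·a = -1.50 → a = ∂h/∂x = -0.0004878
Back-substitute: b = ∂h/∂y = -0.02439.
Flow direction (−∇h) has components (+0.0004878 E, +0.02439 N).
Azimuth = atan2(E, N) = atan2(+0.0004878, +0.02439) = 1.1° ≈ 001°.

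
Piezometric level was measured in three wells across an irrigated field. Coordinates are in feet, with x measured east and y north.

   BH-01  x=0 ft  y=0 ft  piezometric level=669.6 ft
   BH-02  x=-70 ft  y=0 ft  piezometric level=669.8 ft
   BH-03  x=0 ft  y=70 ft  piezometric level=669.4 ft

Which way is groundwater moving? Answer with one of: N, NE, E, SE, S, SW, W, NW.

∂h/∂x = (669.8 − 669.6) / (-70 − 0) = -0.002857
∂h/∂y = (669.4 − 669.6) / (70 − 0) = -0.002857
Flow = −∇h = (+0.002857 east, +0.002857 north), which points northeast.

NE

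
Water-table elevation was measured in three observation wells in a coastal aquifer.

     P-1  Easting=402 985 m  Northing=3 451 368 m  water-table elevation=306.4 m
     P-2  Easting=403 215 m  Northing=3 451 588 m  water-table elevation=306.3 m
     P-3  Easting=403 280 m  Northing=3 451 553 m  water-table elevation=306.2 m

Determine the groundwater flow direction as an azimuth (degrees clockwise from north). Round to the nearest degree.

123°

Three-point gradient (reference P-1): Δ to P-2 = (230, 220, -0.1), Δ to P-3 = (295, 185, -0.2).
∂h/∂x = -0.001141, ∂h/∂y = +0.0007383 (det = -22350).
Flow direction (−∇h) has components (+0.001141 E, -0.0007383 N).
Azimuth = atan2(E, N) = atan2(+0.001141, -0.0007383) = 122.9° ≈ 123°.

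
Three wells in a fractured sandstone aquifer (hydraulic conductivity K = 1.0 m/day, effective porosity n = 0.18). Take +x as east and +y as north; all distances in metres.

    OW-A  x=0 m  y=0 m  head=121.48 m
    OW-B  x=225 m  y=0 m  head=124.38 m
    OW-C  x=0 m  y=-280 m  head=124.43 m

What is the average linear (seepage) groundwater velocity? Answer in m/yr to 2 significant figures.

∂h/∂x = (124.38 − 121.48) / (225 − 0) = +0.01289
∂h/∂y = (124.43 − 121.48) / (-280 − 0) = -0.01054
|∇h| = √(0.01289² + -0.01054²) = 0.01665
Seepage velocity v = K·i/n = 1.0 × 0.01665 / 0.18 = 0.0925 m/day = 33.79 m/yr.

34 m/yr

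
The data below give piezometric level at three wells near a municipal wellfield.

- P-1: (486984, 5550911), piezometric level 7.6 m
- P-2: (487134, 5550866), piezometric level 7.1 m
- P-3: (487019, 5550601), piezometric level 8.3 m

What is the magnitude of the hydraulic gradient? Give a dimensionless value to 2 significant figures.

0.0050

Three-point gradient (reference P-1): Δ to P-2 = (150, -45, -0.5), Δ to P-3 = (35, -310, +0.7).
∂h/∂x = -0.004151, ∂h/∂y = -0.002727 (det = -44925).
|∇h| = √(-0.004151² + -0.002727²) = 0.004967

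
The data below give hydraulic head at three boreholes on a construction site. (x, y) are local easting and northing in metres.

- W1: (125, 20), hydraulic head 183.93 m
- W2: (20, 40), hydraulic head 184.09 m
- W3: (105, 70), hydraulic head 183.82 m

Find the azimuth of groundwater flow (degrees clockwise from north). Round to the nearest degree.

035°

Differences from W1: to W2 (Δx, Δy, Δh) = (-105, 20, +0.16); to W3 = (-20, 50, -0.11).
Solve a·Δx + b·Δy = Δh: det = (-105)·50 − (-20)·20 = -4850.
∂h/∂x = [(+0.16)·50 − (-0.11)·20] / -4850 = -0.002103
∂h/∂y = [(-105)·(-0.11) − (-20)·(+0.16)] / -4850 = -0.003041
Flow direction (−∇h) has components (+0.002103 E, +0.003041 N).
Azimuth = atan2(E, N) = atan2(+0.002103, +0.003041) = 34.7° ≈ 035°.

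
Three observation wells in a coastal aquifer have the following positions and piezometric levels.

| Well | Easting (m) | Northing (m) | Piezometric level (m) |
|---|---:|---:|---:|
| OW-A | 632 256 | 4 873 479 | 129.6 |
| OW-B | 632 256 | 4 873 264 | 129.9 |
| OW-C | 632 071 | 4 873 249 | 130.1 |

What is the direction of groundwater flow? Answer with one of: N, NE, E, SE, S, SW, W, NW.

NE

Taking OW-A as reference: OW-B−OW-A = (0, -215, +0.3); OW-C−OW-A = (-185, -230, +0.5).
Solve a·Δx + b·Δy = Δh: det = 0·(-230) − (-185)·(-215) = -39775.
∂h/∂x = [(+0.3)·(-230) − (+0.5)·(-215)] / -39775 = -0.0009679
∂h/∂y = [0·(+0.5) − (-185)·(+0.3)] / -39775 = -0.001395
Flow = −∇h = (+0.0009679 east, +0.001395 north), which points northeast.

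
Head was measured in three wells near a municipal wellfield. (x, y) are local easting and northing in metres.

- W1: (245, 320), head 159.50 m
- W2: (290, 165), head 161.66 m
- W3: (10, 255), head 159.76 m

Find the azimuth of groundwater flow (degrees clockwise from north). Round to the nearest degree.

Differences from W1: to W2 (Δx, Δy, Δh) = (45, -155, +2.16); to W3 = (-235, -65, +0.26).
Determinant of the coordinate differences = 45·(-65) − (-235)·(-155) = -39350.
∂h/∂x = [(+2.16)·(-65) − (+0.26)·(-155)] / -39350 = +0.002544
∂h/∂y = [45·(+0.26) − (-235)·(+2.16)] / -39350 = -0.01320
Flow direction (−∇h) has components (-0.002544 E, +0.01320 N).
Azimuth = atan2(E, N) = atan2(-0.002544, +0.01320) = 349.1° ≈ 349°.

349°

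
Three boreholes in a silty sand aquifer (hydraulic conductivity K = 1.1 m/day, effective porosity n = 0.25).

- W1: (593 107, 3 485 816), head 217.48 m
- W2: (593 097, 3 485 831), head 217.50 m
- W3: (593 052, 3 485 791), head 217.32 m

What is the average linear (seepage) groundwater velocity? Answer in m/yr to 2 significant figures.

Three-point gradient (reference W1): Δ to W2 = (-10, 15, +0.02), Δ to W3 = (-55, -25, -0.16).
∂h/∂x = +0.001767, ∂h/∂y = +0.002512 (det = 1075).
|∇h| = √(0.001767² + 0.002512²) = 0.003071
Seepage velocity v = K·i/n = 1.1 × 0.003071 / 0.25 = 0.01351 m/day = 4.935 m/yr.

4.9 m/yr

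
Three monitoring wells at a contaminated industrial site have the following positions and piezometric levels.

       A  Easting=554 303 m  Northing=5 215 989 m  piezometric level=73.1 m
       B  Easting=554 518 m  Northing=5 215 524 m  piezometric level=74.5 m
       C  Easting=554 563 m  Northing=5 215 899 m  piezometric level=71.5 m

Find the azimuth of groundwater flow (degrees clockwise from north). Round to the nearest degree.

051°

Differences from A: to B (Δx, Δy, Δh) = (215, -465, +1.4); to C = (260, -90, -1.6).
Determinant of the coordinate differences = 215·(-90) − 260·(-465) = 101550.
∂h/∂x = [(+1.4)·(-90) − (-1.6)·(-465)] / 101550 = -0.008567
∂h/∂y = [215·(-1.6) − 260·(+1.4)] / 101550 = -0.006972
Flow direction (−∇h) has components (+0.008567 E, +0.006972 N).
Azimuth = atan2(E, N) = atan2(+0.008567, +0.006972) = 50.9° ≈ 051°.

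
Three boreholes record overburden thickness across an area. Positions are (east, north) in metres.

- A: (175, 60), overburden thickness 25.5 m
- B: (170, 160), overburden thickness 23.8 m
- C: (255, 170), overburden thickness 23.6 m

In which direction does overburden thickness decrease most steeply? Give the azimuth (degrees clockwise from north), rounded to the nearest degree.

001°

Taking A as reference: B−A = (-5, 100, -1.7); C−A = (80, 110, -1.9).
Solve a·Δx + b·Δy = Δd: det = (-5)·110 − 80·100 = -8550.
∂d/∂x = [(-1.7)·110 − (-1.9)·100] / -8550 = -0.0003509
∂d/∂y = [(-5)·(-1.9) − 80·(-1.7)] / -8550 = -0.01702
Steepest decrease is along −∇f: components (+0.0003509 E, +0.01702 N).
Azimuth = atan2(+0.0003509, +0.01702) = 1.2° ≈ 001°.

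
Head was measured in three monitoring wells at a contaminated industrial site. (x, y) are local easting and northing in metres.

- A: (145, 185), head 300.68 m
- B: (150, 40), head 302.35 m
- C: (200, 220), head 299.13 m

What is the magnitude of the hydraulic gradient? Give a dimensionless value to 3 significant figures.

Differences from A: to B (Δx, Δy, Δh) = (5, -145, +1.67); to C = (55, 35, -1.55).
Determinant of the coordinate differences = 5·35 − 55·(-145) = 8150.
∂h/∂x = [(+1.67)·35 − (-1.55)·(-145)] / 8150 = -0.02040
∂h/∂y = [5·(-1.55) − 55·(+1.67)] / 8150 = -0.01222
|∇h| = √(-0.02040² + -0.01222²) = 0.02378

0.0238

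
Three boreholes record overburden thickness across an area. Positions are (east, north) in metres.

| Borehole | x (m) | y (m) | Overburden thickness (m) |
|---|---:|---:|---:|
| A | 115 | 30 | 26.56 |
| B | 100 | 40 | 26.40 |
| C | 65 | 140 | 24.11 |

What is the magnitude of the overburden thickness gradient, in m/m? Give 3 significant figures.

0.0257 m/m

Differences from A: to B (Δx, Δy, Δh) = (-15, 10, -0.16); to C = (-50, 110, -2.45).
Solve a·Δx + b·Δy = Δd: det = (-15)·110 − (-50)·10 = -1150.
∂d/∂x = [(-0.16)·110 − (-2.45)·10] / -1150 = -0.006000
∂d/∂y = [(-15)·(-2.45) − (-50)·(-0.16)] / -1150 = -0.02500
|∇f| = √(-0.006000² + -0.02500²) = 0.02571 m/m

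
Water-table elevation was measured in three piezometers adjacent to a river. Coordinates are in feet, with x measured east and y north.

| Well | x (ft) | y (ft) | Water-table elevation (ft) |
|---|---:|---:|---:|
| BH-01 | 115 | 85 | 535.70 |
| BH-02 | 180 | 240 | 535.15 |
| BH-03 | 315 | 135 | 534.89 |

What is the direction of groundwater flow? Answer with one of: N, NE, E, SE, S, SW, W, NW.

NE

Three-point gradient (reference BH-01): Δ to BH-02 = (65, 155, -0.55), Δ to BH-03 = (200, 50, -0.81).
∂h/∂x = -0.003533, ∂h/∂y = -0.002067 (det = -27750).
Flow = −∇h = (+0.003533 east, +0.002067 north), which points northeast.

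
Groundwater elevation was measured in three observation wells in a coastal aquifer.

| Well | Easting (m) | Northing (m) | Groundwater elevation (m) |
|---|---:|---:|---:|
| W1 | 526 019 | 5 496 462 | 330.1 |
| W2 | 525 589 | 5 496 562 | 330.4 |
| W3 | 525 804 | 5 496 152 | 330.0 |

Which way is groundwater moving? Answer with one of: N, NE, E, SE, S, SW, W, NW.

Taking W1 as reference: W2−W1 = (-430, 100, +0.3); W3−W1 = (-215, -310, -0.1).
Solve a·Δx + b·Δy = Δh: det = (-430)·(-310) − (-215)·100 = 154800.
∂h/∂x = [(+0.3)·(-310) − (-0.1)·100] / 154800 = -0.0005362
∂h/∂y = [(-430)·(-0.1) − (-215)·(+0.3)] / 154800 = +0.0006944
Flow = −∇h = (+0.0005362 east, -0.0006944 north), which points southeast.

SE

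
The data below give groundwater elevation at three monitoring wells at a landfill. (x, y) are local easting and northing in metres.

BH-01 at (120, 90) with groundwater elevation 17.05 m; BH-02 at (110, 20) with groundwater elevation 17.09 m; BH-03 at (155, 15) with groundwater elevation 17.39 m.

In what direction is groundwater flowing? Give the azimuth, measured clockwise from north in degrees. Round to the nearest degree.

283°

With h = a·x + b·y + c and BH-01 as origin, the differences give:
  (-10)·a + (-70)·b = +0.04
  35·a + (-75)·b = +0.34
Eliminate b (×(-75) and ×(-70), subtract): 3200·a = 20.800 → a = ∂h/∂x = +0.006500
Back-substitute: b = ∂h/∂y = -0.001500.
Flow direction (−∇h) has components (-0.006500 E, +0.001500 N).
Azimuth = atan2(E, N) = atan2(-0.006500, +0.001500) = 283.0° ≈ 283°.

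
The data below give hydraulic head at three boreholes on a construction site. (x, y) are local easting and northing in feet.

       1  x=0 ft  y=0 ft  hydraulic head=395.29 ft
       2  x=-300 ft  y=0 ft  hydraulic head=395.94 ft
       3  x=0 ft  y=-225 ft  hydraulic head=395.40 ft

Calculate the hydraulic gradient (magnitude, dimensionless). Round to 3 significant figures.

0.00222

∂h/∂x = (395.94 − 395.29) / (-300 − 0) = -0.002167
∂h/∂y = (395.40 − 395.29) / (-225 − 0) = -0.0004889
|∇h| = √(-0.002167² + -0.0004889²) = 0.002221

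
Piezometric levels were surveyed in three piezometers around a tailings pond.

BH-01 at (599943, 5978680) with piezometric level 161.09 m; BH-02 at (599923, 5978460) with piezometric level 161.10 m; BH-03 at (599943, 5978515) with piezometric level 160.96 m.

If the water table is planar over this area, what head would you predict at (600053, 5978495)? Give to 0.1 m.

Taking BH-01 as reference: BH-02−BH-01 = (-20, -220, +0.01); BH-03−BH-01 = (0, -165, -0.13).
Determinant of the coordinate differences = (-20)·(-165) − 0·(-220) = 3300.
∂h/∂x = [(+0.01)·(-165) − (-0.13)·(-220)] / 3300 = -0.009167
∂h/∂y = [(-20)·(-0.13) − 0·(+0.01)] / 3300 = +0.0007879
h(600053, 5978495) = 161.09 + (-0.009167)·(110) + (+0.0007879)·(-185) = 161.09 -1.008 -0.146 = 159.936 m.

159.9 m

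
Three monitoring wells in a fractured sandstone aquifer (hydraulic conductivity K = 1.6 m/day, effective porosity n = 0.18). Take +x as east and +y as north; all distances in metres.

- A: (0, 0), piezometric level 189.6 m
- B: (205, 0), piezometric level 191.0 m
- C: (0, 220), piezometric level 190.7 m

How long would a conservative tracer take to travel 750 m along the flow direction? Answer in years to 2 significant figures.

27 years

∂h/∂x = (191.0 − 189.6) / (205 − 0) = +0.006829
∂h/∂y = (190.7 − 189.6) / (220 − 0) = +0.005000
|∇h| = √(0.006829² + 0.005000²) = 0.008464
Seepage velocity v = K·i/n = 1.6 × 0.008464 / 0.18 = 0.07524 m/day.
t = 750 / 0.07524 = 9968 days = 27.3 years.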